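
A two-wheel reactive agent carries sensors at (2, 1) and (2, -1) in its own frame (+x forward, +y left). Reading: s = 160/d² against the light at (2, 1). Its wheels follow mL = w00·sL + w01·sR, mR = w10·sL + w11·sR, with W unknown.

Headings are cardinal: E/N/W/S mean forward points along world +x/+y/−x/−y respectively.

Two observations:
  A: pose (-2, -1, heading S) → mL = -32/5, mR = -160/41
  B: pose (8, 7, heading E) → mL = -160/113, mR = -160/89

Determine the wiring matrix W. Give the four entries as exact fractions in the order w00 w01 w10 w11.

-1 0 0 -1

obs A: pose=(-2,-1,S) → sL=32/5, sR=160/41, mL=-32/5, mR=-160/41
obs B: pose=(8,7,E) → sL=160/113, sR=160/89, mL=-160/113, mR=-160/89
sensor matrix S = [[32/5, 160/41], [160/113, 160/89]]; det S = 2465792/412337
solve [mL_A; mL_B] = S·[w00; w01] and [mR_A; mR_B] = S·[w10; w11]:
  w00 = -1, w01 = 0, w10 = 0, w11 = -1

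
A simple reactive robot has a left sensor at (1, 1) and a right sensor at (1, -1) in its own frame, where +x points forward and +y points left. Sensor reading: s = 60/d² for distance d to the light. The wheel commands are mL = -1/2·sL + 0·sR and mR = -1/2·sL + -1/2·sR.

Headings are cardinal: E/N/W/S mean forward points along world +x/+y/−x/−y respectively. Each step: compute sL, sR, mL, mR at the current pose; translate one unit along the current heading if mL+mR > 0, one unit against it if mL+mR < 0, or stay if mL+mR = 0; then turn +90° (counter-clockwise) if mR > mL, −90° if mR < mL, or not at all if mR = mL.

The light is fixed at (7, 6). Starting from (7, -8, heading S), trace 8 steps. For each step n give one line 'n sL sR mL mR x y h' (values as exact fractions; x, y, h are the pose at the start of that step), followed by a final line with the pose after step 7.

n=0: pose=(7,-8,S); sL=30/113, sR=30/113; mL=-15/113, mR=-30/113; mL+mR=-45/113 → advance -1; mR−mL=-15/113 → turn -1·90°
n=1: pose=(7,-7,W); sL=60/197, sR=12/29; mL=-30/197, mR=-2052/5713; mL+mR=-2922/5713 → advance -1; mR−mL=-6/29 → turn -1·90°
n=2: pose=(8,-7,N); sL=5/12, sR=15/37; mL=-5/24, mR=-365/888; mL+mR=-275/444 → advance -1; mR−mL=-15/74 → turn -1·90°
n=3: pose=(8,-8,E); sL=60/173, sR=60/229; mL=-30/173, mR=-12060/39617; mL+mR=-18930/39617 → advance -1; mR−mL=-30/229 → turn -1·90°
n=4: pose=(7,-8,S); sL=30/113, sR=30/113; mL=-15/113, mR=-30/113; mL+mR=-45/113 → advance -1; mR−mL=-15/113 → turn -1·90°
n=5: pose=(7,-7,W); sL=60/197, sR=12/29; mL=-30/197, mR=-2052/5713; mL+mR=-2922/5713 → advance -1; mR−mL=-6/29 → turn -1·90°
n=6: pose=(8,-7,N); sL=5/12, sR=15/37; mL=-5/24, mR=-365/888; mL+mR=-275/444 → advance -1; mR−mL=-15/74 → turn -1·90°
n=7: pose=(8,-8,E); sL=60/173, sR=60/229; mL=-30/173, mR=-12060/39617; mL+mR=-18930/39617 → advance -1; mR−mL=-30/229 → turn -1·90°

0 30/113 30/113 -15/113 -30/113 7 -8 S
1 60/197 12/29 -30/197 -2052/5713 7 -7 W
2 5/12 15/37 -5/24 -365/888 8 -7 N
3 60/173 60/229 -30/173 -12060/39617 8 -8 E
4 30/113 30/113 -15/113 -30/113 7 -8 S
5 60/197 12/29 -30/197 -2052/5713 7 -7 W
6 5/12 15/37 -5/24 -365/888 8 -7 N
7 60/173 60/229 -30/173 -12060/39617 8 -8 E
final 7 -8 S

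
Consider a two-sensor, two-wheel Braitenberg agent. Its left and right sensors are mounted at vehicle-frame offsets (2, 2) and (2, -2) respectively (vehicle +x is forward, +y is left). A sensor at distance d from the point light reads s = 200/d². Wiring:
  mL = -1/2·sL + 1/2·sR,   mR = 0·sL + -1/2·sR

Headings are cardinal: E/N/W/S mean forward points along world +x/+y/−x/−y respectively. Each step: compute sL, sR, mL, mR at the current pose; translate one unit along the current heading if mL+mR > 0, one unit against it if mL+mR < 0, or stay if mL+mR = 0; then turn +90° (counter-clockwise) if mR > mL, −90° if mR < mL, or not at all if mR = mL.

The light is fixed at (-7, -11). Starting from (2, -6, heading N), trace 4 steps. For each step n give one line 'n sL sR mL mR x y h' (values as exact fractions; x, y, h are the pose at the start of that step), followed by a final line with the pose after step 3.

n=0: pose=(2,-6,N); sL=100/49, sR=20/17; mL=-360/833, mR=-10/17; mL+mR=-50/49 → advance -1; mR−mL=-130/833 → turn -1·90°
n=1: pose=(2,-7,E); sL=200/157, sR=8/5; mL=128/785, mR=-4/5; mL+mR=-100/157 → advance -1; mR−mL=-756/785 → turn -1·90°
n=2: pose=(1,-7,S); sL=25/13, sR=5; mL=20/13, mR=-5/2; mL+mR=-25/26 → advance -1; mR−mL=-105/26 → turn -1·90°
n=3: pose=(1,-6,W); sL=40/9, sR=40/17; mL=-160/153, mR=-20/17; mL+mR=-20/9 → advance -1; mR−mL=-20/153 → turn -1·90°

0 100/49 20/17 -360/833 -10/17 2 -6 N
1 200/157 8/5 128/785 -4/5 2 -7 E
2 25/13 5 20/13 -5/2 1 -7 S
3 40/9 40/17 -160/153 -20/17 1 -6 W
final 2 -6 N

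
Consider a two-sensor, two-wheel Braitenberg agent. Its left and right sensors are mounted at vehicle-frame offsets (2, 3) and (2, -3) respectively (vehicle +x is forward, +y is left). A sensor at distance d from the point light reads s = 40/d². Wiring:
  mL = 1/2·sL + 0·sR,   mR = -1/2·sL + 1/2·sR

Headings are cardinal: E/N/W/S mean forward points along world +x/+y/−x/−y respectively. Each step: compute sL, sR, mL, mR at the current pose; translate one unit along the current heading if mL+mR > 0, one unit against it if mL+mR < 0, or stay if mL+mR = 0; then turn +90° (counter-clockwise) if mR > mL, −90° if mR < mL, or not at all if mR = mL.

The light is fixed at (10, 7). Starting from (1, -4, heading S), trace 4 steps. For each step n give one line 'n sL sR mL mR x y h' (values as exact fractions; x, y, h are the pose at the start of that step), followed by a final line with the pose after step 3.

0 8/41 40/313 4/41 -432/12833 1 -4 S
1 20/173 20/101 10/173 720/17473 1 -5 W
2 40/269 40/149 20/269 2400/40081 0 -5 N
3 5/16 2/13 5/32 -33/416 0 -4 E
final 1 -4 S

n=0: pose=(1,-4,S); sL=8/41, sR=40/313; mL=4/41, mR=-432/12833; mL+mR=20/313 → advance +1; mR−mL=-1684/12833 → turn -1·90°
n=1: pose=(1,-5,W); sL=20/173, sR=20/101; mL=10/173, mR=720/17473; mL+mR=10/101 → advance +1; mR−mL=-290/17473 → turn -1·90°
n=2: pose=(0,-5,N); sL=40/269, sR=40/149; mL=20/269, mR=2400/40081; mL+mR=20/149 → advance +1; mR−mL=-580/40081 → turn -1·90°
n=3: pose=(0,-4,E); sL=5/16, sR=2/13; mL=5/32, mR=-33/416; mL+mR=1/13 → advance +1; mR−mL=-49/208 → turn -1·90°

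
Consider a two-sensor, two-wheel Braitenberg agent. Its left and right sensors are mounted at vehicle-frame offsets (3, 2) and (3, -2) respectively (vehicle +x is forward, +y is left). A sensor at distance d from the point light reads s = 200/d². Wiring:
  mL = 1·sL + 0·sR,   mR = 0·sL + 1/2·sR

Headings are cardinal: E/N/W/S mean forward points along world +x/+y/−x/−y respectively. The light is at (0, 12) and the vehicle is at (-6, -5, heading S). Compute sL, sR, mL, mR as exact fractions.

left sensor world pos  = (-4, -8); dL² = 416
right sensor world pos = (-8, -8); dR² = 464
sL = 200/416 = 25/52
sR = 200/464 = 25/58
mL = 1·sL + 0·sR = 25/52
mR = 0·sL + 1/2·sR = 25/116

25/52 25/58 25/52 25/116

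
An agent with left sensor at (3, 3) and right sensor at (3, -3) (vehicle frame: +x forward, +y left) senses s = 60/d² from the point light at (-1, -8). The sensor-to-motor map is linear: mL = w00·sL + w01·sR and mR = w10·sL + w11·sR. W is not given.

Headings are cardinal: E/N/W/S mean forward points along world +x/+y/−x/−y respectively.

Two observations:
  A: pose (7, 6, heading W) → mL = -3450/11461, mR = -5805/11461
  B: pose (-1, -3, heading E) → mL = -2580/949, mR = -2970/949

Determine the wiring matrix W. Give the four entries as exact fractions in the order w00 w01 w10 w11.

-1/2 -1/2 -1 -1/2

obs A: pose=(7,6,W) → sL=30/73, sR=30/157, mL=-3450/11461, mR=-5805/11461
obs B: pose=(-1,-3,E) → sL=60/73, sR=60/13, mL=-2580/949, mR=-2970/949
sensor matrix S = [[30/73, 30/157], [60/73, 60/13]]; det S = 259200/148993
solve [mL_A; mL_B] = S·[w00; w01] and [mR_A; mR_B] = S·[w10; w11]:
  w00 = -1/2, w01 = -1/2, w10 = -1, w11 = -1/2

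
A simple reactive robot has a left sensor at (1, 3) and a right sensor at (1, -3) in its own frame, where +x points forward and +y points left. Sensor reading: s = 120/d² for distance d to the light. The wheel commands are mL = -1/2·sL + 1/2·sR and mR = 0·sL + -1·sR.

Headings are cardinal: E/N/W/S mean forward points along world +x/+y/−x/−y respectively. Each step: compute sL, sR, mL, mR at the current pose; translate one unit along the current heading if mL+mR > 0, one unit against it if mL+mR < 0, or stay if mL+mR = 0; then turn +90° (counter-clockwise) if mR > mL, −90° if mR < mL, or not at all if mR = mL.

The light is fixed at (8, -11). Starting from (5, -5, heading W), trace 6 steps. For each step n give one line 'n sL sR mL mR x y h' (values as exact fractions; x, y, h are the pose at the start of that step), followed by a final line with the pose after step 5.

n=0: pose=(5,-5,W); sL=24/5, sR=120/97; mL=-864/485, mR=-120/97; mL+mR=-1464/485 → advance -1; mR−mL=264/485 → turn +1·90°
n=1: pose=(6,-5,S); sL=60/13, sR=12/5; mL=-72/65, mR=-12/5; mL+mR=-228/65 → advance -1; mR−mL=-84/65 → turn -1·90°
n=2: pose=(6,-4,W); sL=24/5, sR=120/109; mL=-1008/545, mR=-120/109; mL+mR=-1608/545 → advance -1; mR−mL=408/545 → turn +1·90°
n=3: pose=(7,-4,S); sL=3, sR=30/13; mL=-9/26, mR=-30/13; mL+mR=-69/26 → advance -1; mR−mL=-51/26 → turn -1·90°
n=4: pose=(7,-3,W); sL=120/29, sR=24/25; mL=-1152/725, mR=-24/25; mL+mR=-1848/725 → advance -1; mR−mL=456/725 → turn +1·90°
n=5: pose=(8,-3,S); sL=60/29, sR=60/29; mL=0, mR=-60/29; mL+mR=-60/29 → advance -1; mR−mL=-60/29 → turn -1·90°

0 24/5 120/97 -864/485 -120/97 5 -5 W
1 60/13 12/5 -72/65 -12/5 6 -5 S
2 24/5 120/109 -1008/545 -120/109 6 -4 W
3 3 30/13 -9/26 -30/13 7 -4 S
4 120/29 24/25 -1152/725 -24/25 7 -3 W
5 60/29 60/29 0 -60/29 8 -3 S
final 8 -2 W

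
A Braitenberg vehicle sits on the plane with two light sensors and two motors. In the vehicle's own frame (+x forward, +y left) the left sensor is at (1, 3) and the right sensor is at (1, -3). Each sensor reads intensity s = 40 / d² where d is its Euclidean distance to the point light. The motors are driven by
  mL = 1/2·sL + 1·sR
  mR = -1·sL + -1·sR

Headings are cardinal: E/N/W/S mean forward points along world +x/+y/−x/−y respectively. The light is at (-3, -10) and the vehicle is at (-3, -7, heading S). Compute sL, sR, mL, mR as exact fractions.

40/13 40/13 60/13 -80/13

left sensor world pos  = (0, -8); dL² = 13
right sensor world pos = (-6, -8); dR² = 13
sL = 40/13 = 40/13
sR = 40/13 = 40/13
mL = 1/2·sL + 1·sR = 60/13
mR = -1·sL + -1·sR = -80/13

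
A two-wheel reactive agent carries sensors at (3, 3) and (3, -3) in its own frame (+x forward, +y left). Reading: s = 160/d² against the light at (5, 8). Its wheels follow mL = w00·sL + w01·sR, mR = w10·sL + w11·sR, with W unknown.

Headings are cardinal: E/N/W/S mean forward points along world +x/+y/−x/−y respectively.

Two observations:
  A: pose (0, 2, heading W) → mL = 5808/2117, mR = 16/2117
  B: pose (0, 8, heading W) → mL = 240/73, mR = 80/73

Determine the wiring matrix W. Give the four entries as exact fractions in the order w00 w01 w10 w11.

1/2 1 1 -1/2

obs A: pose=(0,2,W) → sL=32/29, sR=160/73, mL=5808/2117, mR=16/2117
obs B: pose=(0,8,W) → sL=160/73, sR=160/73, mL=240/73, mR=80/73
sensor matrix S = [[32/29, 160/73], [160/73, 160/73]]; det S = -368640/154541
solve [mL_A; mL_B] = S·[w00; w01] and [mR_A; mR_B] = S·[w10; w11]:
  w00 = 1/2, w01 = 1, w10 = 1, w11 = -1/2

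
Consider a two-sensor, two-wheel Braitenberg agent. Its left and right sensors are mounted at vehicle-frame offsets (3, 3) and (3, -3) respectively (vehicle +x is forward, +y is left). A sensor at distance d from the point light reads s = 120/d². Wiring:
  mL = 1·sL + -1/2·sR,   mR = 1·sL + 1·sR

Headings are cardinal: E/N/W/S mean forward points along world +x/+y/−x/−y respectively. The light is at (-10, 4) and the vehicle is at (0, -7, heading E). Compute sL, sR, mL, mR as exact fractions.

left sensor world pos  = (3, -4); dL² = 233
right sensor world pos = (3, -10); dR² = 365
sL = 120/233 = 120/233
sR = 120/365 = 24/73
mL = 1·sL + -1/2·sR = 5964/17009
mR = 1·sL + 1·sR = 14352/17009

120/233 24/73 5964/17009 14352/17009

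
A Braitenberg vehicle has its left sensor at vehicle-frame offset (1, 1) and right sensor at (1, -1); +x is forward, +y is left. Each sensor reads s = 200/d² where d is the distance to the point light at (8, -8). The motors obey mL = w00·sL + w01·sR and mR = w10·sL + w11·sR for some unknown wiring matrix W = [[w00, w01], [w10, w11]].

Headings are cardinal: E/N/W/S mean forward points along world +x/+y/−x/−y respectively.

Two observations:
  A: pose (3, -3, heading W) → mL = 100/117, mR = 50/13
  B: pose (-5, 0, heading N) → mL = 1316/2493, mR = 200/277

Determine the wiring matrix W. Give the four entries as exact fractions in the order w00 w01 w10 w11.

-1/2 1 1 0

obs A: pose=(3,-3,W) → sL=50/13, sR=25/9, mL=100/117, mR=50/13
obs B: pose=(-5,0,N) → sL=200/277, sR=8/9, mL=1316/2493, mR=200/277
sensor matrix S = [[50/13, 25/9], [200/277, 8/9]]; det S = 45800/32409
solve [mL_A; mL_B] = S·[w00; w01] and [mR_A; mR_B] = S·[w10; w11]:
  w00 = -1/2, w01 = 1, w10 = 1, w11 = 0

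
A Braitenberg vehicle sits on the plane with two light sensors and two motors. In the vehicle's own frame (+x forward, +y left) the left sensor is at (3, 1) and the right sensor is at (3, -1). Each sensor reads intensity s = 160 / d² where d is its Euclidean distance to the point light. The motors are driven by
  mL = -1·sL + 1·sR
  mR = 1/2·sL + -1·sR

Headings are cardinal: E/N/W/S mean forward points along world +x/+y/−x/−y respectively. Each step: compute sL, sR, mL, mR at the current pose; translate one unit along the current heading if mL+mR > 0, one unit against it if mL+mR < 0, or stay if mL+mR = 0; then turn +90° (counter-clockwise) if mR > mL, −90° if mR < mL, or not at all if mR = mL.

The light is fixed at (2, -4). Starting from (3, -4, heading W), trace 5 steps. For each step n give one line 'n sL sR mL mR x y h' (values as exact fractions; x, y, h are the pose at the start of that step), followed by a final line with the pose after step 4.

n=0: pose=(3,-4,W); sL=32, sR=32; mL=0, mR=-16; mL+mR=-16 → advance -1; mR−mL=-16 → turn -1·90°
n=1: pose=(4,-4,N); sL=16, sR=80/9; mL=-64/9, mR=-8/9; mL+mR=-8 → advance -1; mR−mL=56/9 → turn +1·90°
n=2: pose=(4,-5,W); sL=32, sR=160; mL=128, mR=-144; mL+mR=-16 → advance -1; mR−mL=-272 → turn -1·90°
n=3: pose=(5,-5,N); sL=20, sR=8; mL=-12, mR=2; mL+mR=-10 → advance -1; mR−mL=14 → turn +1·90°
n=4: pose=(5,-6,W); sL=160/9, sR=160; mL=1280/9, mR=-1360/9; mL+mR=-80/9 → advance -1; mR−mL=-880/3 → turn -1·90°

0 32 32 0 -16 3 -4 W
1 16 80/9 -64/9 -8/9 4 -4 N
2 32 160 128 -144 4 -5 W
3 20 8 -12 2 5 -5 N
4 160/9 160 1280/9 -1360/9 5 -6 W
final 6 -6 N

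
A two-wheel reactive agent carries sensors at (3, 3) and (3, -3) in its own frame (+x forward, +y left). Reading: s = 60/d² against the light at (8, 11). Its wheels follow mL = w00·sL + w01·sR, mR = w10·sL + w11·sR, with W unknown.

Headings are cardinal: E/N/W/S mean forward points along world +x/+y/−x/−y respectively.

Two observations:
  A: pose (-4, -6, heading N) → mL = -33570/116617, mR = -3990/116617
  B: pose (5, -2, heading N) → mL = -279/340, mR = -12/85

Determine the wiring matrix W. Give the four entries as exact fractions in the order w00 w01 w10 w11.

obs A: pose=(-4,-6,N) → sL=60/421, sR=60/277, mL=-33570/116617, mR=-3990/116617
obs B: pose=(5,-2,N) → sL=15/34, sR=3/5, mL=-279/340, mR=-12/85
sensor matrix S = [[60/421, 60/277], [15/34, 3/5]]; det S = -19926/1982489
solve [mL_A; mL_B] = S·[w00; w01] and [mR_A; mR_B] = S·[w10; w11]:
  w00 = -1/2, w01 = -1, w10 = -1, w11 = 1/2

-1/2 -1 -1 1/2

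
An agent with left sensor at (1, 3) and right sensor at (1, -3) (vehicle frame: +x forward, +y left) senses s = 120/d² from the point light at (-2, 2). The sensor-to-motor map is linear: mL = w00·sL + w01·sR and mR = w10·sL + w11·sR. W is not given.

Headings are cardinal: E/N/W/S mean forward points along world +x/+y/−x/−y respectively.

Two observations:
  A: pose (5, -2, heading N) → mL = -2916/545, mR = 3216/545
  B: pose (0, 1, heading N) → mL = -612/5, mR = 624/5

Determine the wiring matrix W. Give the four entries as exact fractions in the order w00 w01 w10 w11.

-1 -1/2 1 1

obs A: pose=(5,-2,N) → sL=24/5, sR=120/109, mL=-2916/545, mR=3216/545
obs B: pose=(0,1,N) → sL=120, sR=24/5, mL=-612/5, mR=624/5
sensor matrix S = [[24/5, 120/109], [120, 24/5]]; det S = -297216/2725
solve [mL_A; mL_B] = S·[w00; w01] and [mR_A; mR_B] = S·[w10; w11]:
  w00 = -1, w01 = -1/2, w10 = 1, w11 = 1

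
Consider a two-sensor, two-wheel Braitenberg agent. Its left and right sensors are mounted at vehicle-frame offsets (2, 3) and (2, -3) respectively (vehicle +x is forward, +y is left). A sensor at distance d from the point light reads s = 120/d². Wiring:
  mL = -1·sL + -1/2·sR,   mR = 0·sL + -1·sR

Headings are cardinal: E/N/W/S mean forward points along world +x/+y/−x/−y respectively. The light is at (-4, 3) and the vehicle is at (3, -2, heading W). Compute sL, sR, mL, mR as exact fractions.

left sensor world pos  = (1, -5); dL² = 89
right sensor world pos = (1, 1); dR² = 29
sL = 120/89 = 120/89
sR = 120/29 = 120/29
mL = -1·sL + -1/2·sR = -8820/2581
mR = 0·sL + -1·sR = -120/29

120/89 120/29 -8820/2581 -120/29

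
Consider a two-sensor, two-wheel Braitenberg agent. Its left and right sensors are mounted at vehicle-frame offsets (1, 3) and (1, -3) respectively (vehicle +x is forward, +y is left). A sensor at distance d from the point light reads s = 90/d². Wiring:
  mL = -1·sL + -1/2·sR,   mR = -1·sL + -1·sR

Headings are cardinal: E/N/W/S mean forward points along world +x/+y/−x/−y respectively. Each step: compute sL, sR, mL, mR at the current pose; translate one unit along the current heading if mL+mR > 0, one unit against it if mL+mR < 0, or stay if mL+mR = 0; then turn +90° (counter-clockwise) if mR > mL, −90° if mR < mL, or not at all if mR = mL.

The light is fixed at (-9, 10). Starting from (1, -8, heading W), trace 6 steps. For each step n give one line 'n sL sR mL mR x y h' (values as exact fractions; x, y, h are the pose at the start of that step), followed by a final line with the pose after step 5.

n=0: pose=(1,-8,W); sL=5/29, sR=5/17; mL=-315/986, mR=-230/493; mL+mR=-775/986 → advance -1; mR−mL=-5/34 → turn -1·90°
n=1: pose=(2,-8,N); sL=90/353, sR=18/97; mL=-11907/34241, mR=-15084/34241; mL+mR=-26991/34241 → advance -1; mR−mL=-9/97 → turn -1·90°
n=2: pose=(2,-9,E); sL=9/40, sR=45/314; mL=-1863/6280, mR=-2313/6280; mL+mR=-522/785 → advance -1; mR−mL=-45/628 → turn -1·90°
n=3: pose=(1,-9,S); sL=90/569, sR=90/449; mL=-66015/255481, mR=-91620/255481; mL+mR=-157635/255481 → advance -1; mR−mL=-45/449 → turn -1·90°
n=4: pose=(1,-8,W); sL=5/29, sR=5/17; mL=-315/986, mR=-230/493; mL+mR=-775/986 → advance -1; mR−mL=-5/34 → turn -1·90°
n=5: pose=(2,-8,N); sL=90/353, sR=18/97; mL=-11907/34241, mR=-15084/34241; mL+mR=-26991/34241 → advance -1; mR−mL=-9/97 → turn -1·90°

0 5/29 5/17 -315/986 -230/493 1 -8 W
1 90/353 18/97 -11907/34241 -15084/34241 2 -8 N
2 9/40 45/314 -1863/6280 -2313/6280 2 -9 E
3 90/569 90/449 -66015/255481 -91620/255481 1 -9 S
4 5/29 5/17 -315/986 -230/493 1 -8 W
5 90/353 18/97 -11907/34241 -15084/34241 2 -8 N
final 2 -9 E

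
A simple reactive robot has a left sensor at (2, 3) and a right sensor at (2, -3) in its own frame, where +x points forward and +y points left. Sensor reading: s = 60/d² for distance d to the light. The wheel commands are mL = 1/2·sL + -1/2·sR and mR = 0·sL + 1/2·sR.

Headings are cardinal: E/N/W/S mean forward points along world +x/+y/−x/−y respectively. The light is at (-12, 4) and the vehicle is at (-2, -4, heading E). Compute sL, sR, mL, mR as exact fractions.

60/169 12/53 576/8957 6/53

left sensor world pos  = (0, -1); dL² = 169
right sensor world pos = (0, -7); dR² = 265
sL = 60/169 = 60/169
sR = 60/265 = 12/53
mL = 1/2·sL + -1/2·sR = 576/8957
mR = 0·sL + 1/2·sR = 6/53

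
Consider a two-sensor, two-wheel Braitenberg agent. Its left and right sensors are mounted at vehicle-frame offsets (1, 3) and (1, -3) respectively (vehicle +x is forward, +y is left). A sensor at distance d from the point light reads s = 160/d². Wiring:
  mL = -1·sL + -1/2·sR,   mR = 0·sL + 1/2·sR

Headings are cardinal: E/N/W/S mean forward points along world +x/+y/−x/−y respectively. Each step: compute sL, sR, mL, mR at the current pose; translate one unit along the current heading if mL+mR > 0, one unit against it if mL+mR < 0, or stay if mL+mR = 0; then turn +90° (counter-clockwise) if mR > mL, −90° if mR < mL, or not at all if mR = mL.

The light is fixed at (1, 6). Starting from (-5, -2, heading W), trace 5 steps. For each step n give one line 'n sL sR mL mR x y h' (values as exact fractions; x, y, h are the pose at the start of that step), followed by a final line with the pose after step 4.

0 16/17 80/37 -1272/629 40/37 -5 -2 W
1 32/17 32/29 -1200/493 16/29 -4 -2 S
2 5 40/29 -165/29 20/29 -4 -1 E
3 160/117 32/9 -368/117 16/9 -5 -1 N
4 16/17 80/37 -1272/629 40/37 -5 -2 W
final -4 -2 S

n=0: pose=(-5,-2,W); sL=16/17, sR=80/37; mL=-1272/629, mR=40/37; mL+mR=-16/17 → advance -1; mR−mL=1952/629 → turn +1·90°
n=1: pose=(-4,-2,S); sL=32/17, sR=32/29; mL=-1200/493, mR=16/29; mL+mR=-32/17 → advance -1; mR−mL=1472/493 → turn +1·90°
n=2: pose=(-4,-1,E); sL=5, sR=40/29; mL=-165/29, mR=20/29; mL+mR=-5 → advance -1; mR−mL=185/29 → turn +1·90°
n=3: pose=(-5,-1,N); sL=160/117, sR=32/9; mL=-368/117, mR=16/9; mL+mR=-160/117 → advance -1; mR−mL=64/13 → turn +1·90°
n=4: pose=(-5,-2,W); sL=16/17, sR=80/37; mL=-1272/629, mR=40/37; mL+mR=-16/17 → advance -1; mR−mL=1952/629 → turn +1·90°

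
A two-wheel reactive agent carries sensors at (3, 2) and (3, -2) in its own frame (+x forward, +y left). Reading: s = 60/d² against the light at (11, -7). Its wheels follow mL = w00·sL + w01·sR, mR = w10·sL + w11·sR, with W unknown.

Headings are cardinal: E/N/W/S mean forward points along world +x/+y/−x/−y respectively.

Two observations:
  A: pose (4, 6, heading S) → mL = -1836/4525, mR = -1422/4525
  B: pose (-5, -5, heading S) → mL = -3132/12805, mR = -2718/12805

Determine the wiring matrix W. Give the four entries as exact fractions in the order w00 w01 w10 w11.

-1/2 -1/2 -1 1/2

obs A: pose=(4,6,S) → sL=12/25, sR=60/181, mL=-1836/4525, mR=-1422/4525
obs B: pose=(-5,-5,S) → sL=60/197, sR=12/65, mL=-3132/12805, mR=-2718/12805
sensor matrix S = [[12/25, 60/181], [60/197, 12/65]]; det S = -715392/57942625
solve [mL_A; mL_B] = S·[w00; w01] and [mR_A; mR_B] = S·[w10; w11]:
  w00 = -1/2, w01 = -1/2, w10 = -1, w11 = 1/2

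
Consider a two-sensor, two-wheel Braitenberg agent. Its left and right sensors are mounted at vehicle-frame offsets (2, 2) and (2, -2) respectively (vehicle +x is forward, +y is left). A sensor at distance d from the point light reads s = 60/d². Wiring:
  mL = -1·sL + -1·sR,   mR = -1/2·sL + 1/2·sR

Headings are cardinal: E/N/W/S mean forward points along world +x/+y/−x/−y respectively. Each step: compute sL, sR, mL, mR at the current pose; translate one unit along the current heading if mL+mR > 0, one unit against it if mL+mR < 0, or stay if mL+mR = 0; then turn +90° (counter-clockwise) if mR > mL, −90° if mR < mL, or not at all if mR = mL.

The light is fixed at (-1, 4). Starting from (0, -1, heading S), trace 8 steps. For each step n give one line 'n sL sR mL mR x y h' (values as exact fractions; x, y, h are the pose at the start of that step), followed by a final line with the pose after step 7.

0 30/29 6/5 -324/145 12/145 0 -1 S
1 60/13 4/3 -232/39 -64/39 0 0 E
2 15/2 15/2 -15 0 -1 0 N
3 60/53 60/13 -3960/689 1200/689 -1 -1 W
4 30/29 6/5 -324/145 12/145 0 -1 S
5 60/13 4/3 -232/39 -64/39 0 0 E
6 15/2 15/2 -15 0 -1 0 N
7 60/53 60/13 -3960/689 1200/689 -1 -1 W
final 0 -1 S

n=0: pose=(0,-1,S); sL=30/29, sR=6/5; mL=-324/145, mR=12/145; mL+mR=-312/145 → advance -1; mR−mL=336/145 → turn +1·90°
n=1: pose=(0,0,E); sL=60/13, sR=4/3; mL=-232/39, mR=-64/39; mL+mR=-296/39 → advance -1; mR−mL=56/13 → turn +1·90°
n=2: pose=(-1,0,N); sL=15/2, sR=15/2; mL=-15, mR=0; mL+mR=-15 → advance -1; mR−mL=15 → turn +1·90°
n=3: pose=(-1,-1,W); sL=60/53, sR=60/13; mL=-3960/689, mR=1200/689; mL+mR=-2760/689 → advance -1; mR−mL=5160/689 → turn +1·90°
n=4: pose=(0,-1,S); sL=30/29, sR=6/5; mL=-324/145, mR=12/145; mL+mR=-312/145 → advance -1; mR−mL=336/145 → turn +1·90°
n=5: pose=(0,0,E); sL=60/13, sR=4/3; mL=-232/39, mR=-64/39; mL+mR=-296/39 → advance -1; mR−mL=56/13 → turn +1·90°
n=6: pose=(-1,0,N); sL=15/2, sR=15/2; mL=-15, mR=0; mL+mR=-15 → advance -1; mR−mL=15 → turn +1·90°
n=7: pose=(-1,-1,W); sL=60/53, sR=60/13; mL=-3960/689, mR=1200/689; mL+mR=-2760/689 → advance -1; mR−mL=5160/689 → turn +1·90°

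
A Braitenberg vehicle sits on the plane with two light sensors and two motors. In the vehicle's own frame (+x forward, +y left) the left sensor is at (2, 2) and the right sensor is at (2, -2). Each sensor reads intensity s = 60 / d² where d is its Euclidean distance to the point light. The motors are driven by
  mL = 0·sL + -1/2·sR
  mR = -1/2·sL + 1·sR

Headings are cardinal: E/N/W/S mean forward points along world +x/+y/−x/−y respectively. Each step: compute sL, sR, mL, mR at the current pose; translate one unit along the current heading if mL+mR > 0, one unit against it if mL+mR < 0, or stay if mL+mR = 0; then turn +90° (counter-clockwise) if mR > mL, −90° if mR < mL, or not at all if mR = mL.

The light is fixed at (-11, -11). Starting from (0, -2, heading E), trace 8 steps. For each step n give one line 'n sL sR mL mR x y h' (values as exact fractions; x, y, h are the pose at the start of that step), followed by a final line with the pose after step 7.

0 6/29 30/109 -15/109 543/3161 0 -2 E
1 60/221 60/317 -30/317 3750/70057 1 -2 N
2 15/34 3/10 -3/20 27/340 1 -3 W
3 20/87 60/157 -30/157 3650/13659 2 -3 S
4 10/51 6/25 -3/25 181/1275 2 -4 E
5 4/15 60/337 -30/337 226/5055 3 -4 N
6 3/8 15/52 -15/104 21/208 3 -5 W
7 12/61 12/37 -6/37 510/2257 4 -5 S
final 4 -6 E

n=0: pose=(0,-2,E); sL=6/29, sR=30/109; mL=-15/109, mR=543/3161; mL+mR=108/3161 → advance +1; mR−mL=978/3161 → turn +1·90°
n=1: pose=(1,-2,N); sL=60/221, sR=60/317; mL=-30/317, mR=3750/70057; mL+mR=-2880/70057 → advance -1; mR−mL=10380/70057 → turn +1·90°
n=2: pose=(1,-3,W); sL=15/34, sR=3/10; mL=-3/20, mR=27/340; mL+mR=-6/85 → advance -1; mR−mL=39/170 → turn +1·90°
n=3: pose=(2,-3,S); sL=20/87, sR=60/157; mL=-30/157, mR=3650/13659; mL+mR=1040/13659 → advance +1; mR−mL=6260/13659 → turn +1·90°
n=4: pose=(2,-4,E); sL=10/51, sR=6/25; mL=-3/25, mR=181/1275; mL+mR=28/1275 → advance +1; mR−mL=334/1275 → turn +1·90°
n=5: pose=(3,-4,N); sL=4/15, sR=60/337; mL=-30/337, mR=226/5055; mL+mR=-224/5055 → advance -1; mR−mL=676/5055 → turn +1·90°
n=6: pose=(3,-5,W); sL=3/8, sR=15/52; mL=-15/104, mR=21/208; mL+mR=-9/208 → advance -1; mR−mL=51/208 → turn +1·90°
n=7: pose=(4,-5,S); sL=12/61, sR=12/37; mL=-6/37, mR=510/2257; mL+mR=144/2257 → advance +1; mR−mL=876/2257 → turn +1·90°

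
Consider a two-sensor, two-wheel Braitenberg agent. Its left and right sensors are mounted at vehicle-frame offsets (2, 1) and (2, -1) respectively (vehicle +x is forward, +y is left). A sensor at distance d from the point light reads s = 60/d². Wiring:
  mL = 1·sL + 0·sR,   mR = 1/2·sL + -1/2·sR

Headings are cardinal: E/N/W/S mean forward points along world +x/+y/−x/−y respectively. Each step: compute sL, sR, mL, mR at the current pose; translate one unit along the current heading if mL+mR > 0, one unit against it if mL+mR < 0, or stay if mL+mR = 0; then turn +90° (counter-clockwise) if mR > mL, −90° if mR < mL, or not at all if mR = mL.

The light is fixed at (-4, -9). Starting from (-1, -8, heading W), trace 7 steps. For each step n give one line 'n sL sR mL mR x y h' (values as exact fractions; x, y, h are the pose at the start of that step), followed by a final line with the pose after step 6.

n=0: pose=(-1,-8,W); sL=60, sR=12; mL=60, mR=24; mL+mR=84 → advance +1; mR−mL=-36 → turn -1·90°
n=1: pose=(-2,-8,N); sL=6, sR=10/3; mL=6, mR=4/3; mL+mR=22/3 → advance +1; mR−mL=-14/3 → turn -1·90°
n=2: pose=(-2,-7,E); sL=12/5, sR=60/17; mL=12/5, mR=-48/85; mL+mR=156/85 → advance +1; mR−mL=-252/85 → turn -1·90°
n=3: pose=(-1,-7,S); sL=15/4, sR=15; mL=15/4, mR=-45/8; mL+mR=-15/8 → advance -1; mR−mL=-75/8 → turn -1·90°
n=4: pose=(-1,-6,W); sL=12, sR=60/17; mL=12, mR=72/17; mL+mR=276/17 → advance +1; mR−mL=-132/17 → turn -1·90°
n=5: pose=(-2,-6,N); sL=30/13, sR=30/17; mL=30/13, mR=60/221; mL+mR=570/221 → advance +1; mR−mL=-450/221 → turn -1·90°
n=6: pose=(-2,-5,E); sL=60/41, sR=12/5; mL=60/41, mR=-96/205; mL+mR=204/205 → advance +1; mR−mL=-396/205 → turn -1·90°

0 60 12 60 24 -1 -8 W
1 6 10/3 6 4/3 -2 -8 N
2 12/5 60/17 12/5 -48/85 -2 -7 E
3 15/4 15 15/4 -45/8 -1 -7 S
4 12 60/17 12 72/17 -1 -6 W
5 30/13 30/17 30/13 60/221 -2 -6 N
6 60/41 12/5 60/41 -96/205 -2 -5 E
final -1 -5 S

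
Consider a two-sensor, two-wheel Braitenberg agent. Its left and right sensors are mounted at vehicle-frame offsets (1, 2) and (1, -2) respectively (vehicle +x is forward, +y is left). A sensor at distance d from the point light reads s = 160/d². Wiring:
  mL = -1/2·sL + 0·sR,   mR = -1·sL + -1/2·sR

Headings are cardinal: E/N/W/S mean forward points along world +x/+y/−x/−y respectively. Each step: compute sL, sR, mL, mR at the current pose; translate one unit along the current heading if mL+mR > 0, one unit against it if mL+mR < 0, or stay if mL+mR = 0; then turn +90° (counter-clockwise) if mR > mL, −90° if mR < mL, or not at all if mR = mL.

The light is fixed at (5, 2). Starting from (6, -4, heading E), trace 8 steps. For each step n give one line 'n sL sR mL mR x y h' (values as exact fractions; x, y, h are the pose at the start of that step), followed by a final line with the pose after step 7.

n=0: pose=(6,-4,E); sL=8, sR=40/17; mL=-4, mR=-156/17; mL+mR=-224/17 → advance -1; mR−mL=-88/17 → turn -1·90°
n=1: pose=(5,-4,S); sL=160/53, sR=160/53; mL=-80/53, mR=-240/53; mL+mR=-320/53 → advance -1; mR−mL=-160/53 → turn -1·90°
n=2: pose=(5,-3,W); sL=16/5, sR=16; mL=-8/5, mR=-56/5; mL+mR=-64/5 → advance -1; mR−mL=-48/5 → turn -1·90°
n=3: pose=(6,-3,N); sL=160/17, sR=32/5; mL=-80/17, mR=-1072/85; mL+mR=-1472/85 → advance -1; mR−mL=-672/85 → turn -1·90°
n=4: pose=(6,-4,E); sL=8, sR=40/17; mL=-4, mR=-156/17; mL+mR=-224/17 → advance -1; mR−mL=-88/17 → turn -1·90°
n=5: pose=(5,-4,S); sL=160/53, sR=160/53; mL=-80/53, mR=-240/53; mL+mR=-320/53 → advance -1; mR−mL=-160/53 → turn -1·90°
n=6: pose=(5,-3,W); sL=16/5, sR=16; mL=-8/5, mR=-56/5; mL+mR=-64/5 → advance -1; mR−mL=-48/5 → turn -1·90°
n=7: pose=(6,-3,N); sL=160/17, sR=32/5; mL=-80/17, mR=-1072/85; mL+mR=-1472/85 → advance -1; mR−mL=-672/85 → turn -1·90°

0 8 40/17 -4 -156/17 6 -4 E
1 160/53 160/53 -80/53 -240/53 5 -4 S
2 16/5 16 -8/5 -56/5 5 -3 W
3 160/17 32/5 -80/17 -1072/85 6 -3 N
4 8 40/17 -4 -156/17 6 -4 E
5 160/53 160/53 -80/53 -240/53 5 -4 S
6 16/5 16 -8/5 -56/5 5 -3 W
7 160/17 32/5 -80/17 -1072/85 6 -3 N
final 6 -4 E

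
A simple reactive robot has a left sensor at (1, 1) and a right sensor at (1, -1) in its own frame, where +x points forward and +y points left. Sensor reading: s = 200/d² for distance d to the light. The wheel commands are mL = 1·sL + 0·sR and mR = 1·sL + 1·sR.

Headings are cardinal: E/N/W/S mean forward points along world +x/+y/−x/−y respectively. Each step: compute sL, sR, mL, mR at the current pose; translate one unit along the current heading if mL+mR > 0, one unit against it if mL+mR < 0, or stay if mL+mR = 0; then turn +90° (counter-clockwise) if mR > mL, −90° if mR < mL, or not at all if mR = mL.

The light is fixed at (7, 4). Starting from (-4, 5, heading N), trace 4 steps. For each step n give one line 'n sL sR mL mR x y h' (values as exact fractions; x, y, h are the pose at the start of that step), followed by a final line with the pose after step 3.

0 50/37 25/13 50/37 1575/481 -4 5 N
1 40/29 200/153 40/29 11920/4437 -4 6 W
2 100/61 20/17 100/61 2920/1037 -5 6 S
3 8/5 200/121 8/5 1968/605 -5 5 E
final -4 5 N

n=0: pose=(-4,5,N); sL=50/37, sR=25/13; mL=50/37, mR=1575/481; mL+mR=2225/481 → advance +1; mR−mL=25/13 → turn +1·90°
n=1: pose=(-4,6,W); sL=40/29, sR=200/153; mL=40/29, mR=11920/4437; mL+mR=18040/4437 → advance +1; mR−mL=200/153 → turn +1·90°
n=2: pose=(-5,6,S); sL=100/61, sR=20/17; mL=100/61, mR=2920/1037; mL+mR=4620/1037 → advance +1; mR−mL=20/17 → turn +1·90°
n=3: pose=(-5,5,E); sL=8/5, sR=200/121; mL=8/5, mR=1968/605; mL+mR=2936/605 → advance +1; mR−mL=200/121 → turn +1·90°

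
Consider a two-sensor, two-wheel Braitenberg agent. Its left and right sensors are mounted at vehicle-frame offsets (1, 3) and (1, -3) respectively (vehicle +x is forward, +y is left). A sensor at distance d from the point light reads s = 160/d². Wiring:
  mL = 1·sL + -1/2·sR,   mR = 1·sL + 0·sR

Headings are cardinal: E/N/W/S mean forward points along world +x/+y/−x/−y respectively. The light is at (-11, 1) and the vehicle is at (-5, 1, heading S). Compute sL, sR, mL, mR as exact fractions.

left sensor world pos  = (-2, 0); dL² = 82
right sensor world pos = (-8, 0); dR² = 10
sL = 160/82 = 80/41
sR = 160/10 = 16
mL = 1·sL + -1/2·sR = -248/41
mR = 1·sL + 0·sR = 80/41

80/41 16 -248/41 80/41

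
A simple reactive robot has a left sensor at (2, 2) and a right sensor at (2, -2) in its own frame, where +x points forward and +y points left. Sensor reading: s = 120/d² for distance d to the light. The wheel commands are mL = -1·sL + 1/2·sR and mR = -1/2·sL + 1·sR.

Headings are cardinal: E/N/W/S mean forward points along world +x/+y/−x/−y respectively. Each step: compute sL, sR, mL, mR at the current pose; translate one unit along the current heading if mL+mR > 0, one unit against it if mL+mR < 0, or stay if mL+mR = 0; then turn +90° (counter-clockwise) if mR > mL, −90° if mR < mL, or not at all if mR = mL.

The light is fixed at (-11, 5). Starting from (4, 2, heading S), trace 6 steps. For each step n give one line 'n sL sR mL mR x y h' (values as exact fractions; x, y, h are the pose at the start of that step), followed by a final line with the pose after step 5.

n=0: pose=(4,2,S); sL=60/157, sR=60/97; mL=-1110/15229, mR=6510/15229; mL+mR=5400/15229 → advance +1; mR−mL=7620/15229 → turn +1·90°
n=1: pose=(4,1,E); sL=120/293, sR=24/65; mL=-4284/19045, mR=3132/19045; mL+mR=-1152/19045 → advance -1; mR−mL=7416/19045 → turn +1·90°
n=2: pose=(3,1,N); sL=30/37, sR=6/13; mL=-279/481, mR=27/481; mL+mR=-252/481 → advance -1; mR−mL=306/481 → turn +1·90°
n=3: pose=(3,0,W); sL=120/193, sR=40/51; mL=-2260/9843, mR=4660/9843; mL+mR=800/3281 → advance +1; mR−mL=6920/9843 → turn +1·90°
n=4: pose=(2,0,S); sL=60/137, sR=12/17; mL=-198/2329, mR=1134/2329; mL+mR=936/2329 → advance +1; mR−mL=1332/2329 → turn +1·90°
n=5: pose=(2,-1,E); sL=120/241, sR=120/289; mL=-20220/69649, mR=11580/69649; mL+mR=-8640/69649 → advance -1; mR−mL=31800/69649 → turn +1·90°

0 60/157 60/97 -1110/15229 6510/15229 4 2 S
1 120/293 24/65 -4284/19045 3132/19045 4 1 E
2 30/37 6/13 -279/481 27/481 3 1 N
3 120/193 40/51 -2260/9843 4660/9843 3 0 W
4 60/137 12/17 -198/2329 1134/2329 2 0 S
5 120/241 120/289 -20220/69649 11580/69649 2 -1 E
final 1 -1 N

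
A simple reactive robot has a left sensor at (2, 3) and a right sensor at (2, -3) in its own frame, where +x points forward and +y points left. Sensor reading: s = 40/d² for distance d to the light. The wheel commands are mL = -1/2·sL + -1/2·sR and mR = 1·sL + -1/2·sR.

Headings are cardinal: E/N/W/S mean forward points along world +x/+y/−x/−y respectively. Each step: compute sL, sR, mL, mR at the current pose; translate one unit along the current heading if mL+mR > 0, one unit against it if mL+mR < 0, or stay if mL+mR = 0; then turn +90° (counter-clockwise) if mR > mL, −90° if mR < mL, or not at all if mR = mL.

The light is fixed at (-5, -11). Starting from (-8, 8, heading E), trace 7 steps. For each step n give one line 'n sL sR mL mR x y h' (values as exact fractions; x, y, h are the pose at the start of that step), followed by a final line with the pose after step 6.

n=0: pose=(-8,8,E); sL=8/97, sR=40/257; mL=-2968/24929, mR=116/24929; mL+mR=-2852/24929 → advance -1; mR−mL=12/97 → turn +1·90°
n=1: pose=(-9,8,N); sL=4/49, sR=20/221; mL=-932/10829, mR=394/10829; mL+mR=-538/10829 → advance -1; mR−mL=6/49 → turn +1·90°
n=2: pose=(-9,7,W); sL=40/261, sR=40/477; mL=-1640/13833, mR=1540/13833; mL+mR=-100/13833 → advance -1; mR−mL=20/87 → turn +1·90°
n=3: pose=(-8,7,S); sL=5/32, sR=10/73; mL=-685/4672, mR=205/2336; mL+mR=-275/4672 → advance -1; mR−mL=15/64 → turn +1·90°
n=4: pose=(-8,8,E); sL=8/97, sR=40/257; mL=-2968/24929, mR=116/24929; mL+mR=-2852/24929 → advance -1; mR−mL=12/97 → turn +1·90°
n=5: pose=(-9,8,N); sL=4/49, sR=20/221; mL=-932/10829, mR=394/10829; mL+mR=-538/10829 → advance -1; mR−mL=6/49 → turn +1·90°
n=6: pose=(-9,7,W); sL=40/261, sR=40/477; mL=-1640/13833, mR=1540/13833; mL+mR=-100/13833 → advance -1; mR−mL=20/87 → turn +1·90°

0 8/97 40/257 -2968/24929 116/24929 -8 8 E
1 4/49 20/221 -932/10829 394/10829 -9 8 N
2 40/261 40/477 -1640/13833 1540/13833 -9 7 W
3 5/32 10/73 -685/4672 205/2336 -8 7 S
4 8/97 40/257 -2968/24929 116/24929 -8 8 E
5 4/49 20/221 -932/10829 394/10829 -9 8 N
6 40/261 40/477 -1640/13833 1540/13833 -9 7 W
final -8 7 S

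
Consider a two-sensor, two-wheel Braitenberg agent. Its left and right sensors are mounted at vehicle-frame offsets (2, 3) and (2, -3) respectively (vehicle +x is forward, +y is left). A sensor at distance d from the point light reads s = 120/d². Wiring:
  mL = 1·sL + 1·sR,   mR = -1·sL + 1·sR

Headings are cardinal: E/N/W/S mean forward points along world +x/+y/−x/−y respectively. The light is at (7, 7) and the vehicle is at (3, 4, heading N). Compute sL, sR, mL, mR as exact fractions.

12/5 60 312/5 288/5

left sensor world pos  = (0, 6); dL² = 50
right sensor world pos = (6, 6); dR² = 2
sL = 120/50 = 12/5
sR = 120/2 = 60
mL = 1·sL + 1·sR = 312/5
mR = -1·sL + 1·sR = 288/5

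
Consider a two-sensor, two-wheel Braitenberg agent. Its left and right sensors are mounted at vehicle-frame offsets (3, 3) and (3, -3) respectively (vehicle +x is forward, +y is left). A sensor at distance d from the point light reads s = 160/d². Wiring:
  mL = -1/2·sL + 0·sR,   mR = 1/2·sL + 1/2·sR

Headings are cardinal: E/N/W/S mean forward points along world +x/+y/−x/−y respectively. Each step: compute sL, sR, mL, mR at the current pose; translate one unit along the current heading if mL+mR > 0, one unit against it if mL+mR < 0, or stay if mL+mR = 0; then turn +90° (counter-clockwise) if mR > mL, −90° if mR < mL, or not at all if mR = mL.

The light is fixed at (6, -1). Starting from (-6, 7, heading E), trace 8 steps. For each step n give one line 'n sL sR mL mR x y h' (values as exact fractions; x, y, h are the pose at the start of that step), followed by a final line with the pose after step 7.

n=0: pose=(-6,7,E); sL=80/101, sR=80/53; mL=-40/101, mR=6160/5353; mL+mR=40/53 → advance +1; mR−mL=8280/5353 → turn +1·90°
n=1: pose=(-5,7,N); sL=160/317, sR=32/37; mL=-80/317, mR=8032/11729; mL+mR=16/37 → advance +1; mR−mL=10992/11729 → turn +1·90°
n=2: pose=(-5,8,W); sL=20/29, sR=8/17; mL=-10/29, mR=286/493; mL+mR=4/17 → advance +1; mR−mL=456/493 → turn +1·90°
n=3: pose=(-6,8,S); sL=160/117, sR=160/261; mL=-80/117, mR=1120/1131; mL+mR=80/261 → advance +1; mR−mL=5680/3393 → turn +1·90°
n=4: pose=(-6,7,E); sL=80/101, sR=80/53; mL=-40/101, mR=6160/5353; mL+mR=40/53 → advance +1; mR−mL=8280/5353 → turn +1·90°
n=5: pose=(-5,7,N); sL=160/317, sR=32/37; mL=-80/317, mR=8032/11729; mL+mR=16/37 → advance +1; mR−mL=10992/11729 → turn +1·90°
n=6: pose=(-5,8,W); sL=20/29, sR=8/17; mL=-10/29, mR=286/493; mL+mR=4/17 → advance +1; mR−mL=456/493 → turn +1·90°
n=7: pose=(-6,8,S); sL=160/117, sR=160/261; mL=-80/117, mR=1120/1131; mL+mR=80/261 → advance +1; mR−mL=5680/3393 → turn +1·90°

0 80/101 80/53 -40/101 6160/5353 -6 7 E
1 160/317 32/37 -80/317 8032/11729 -5 7 N
2 20/29 8/17 -10/29 286/493 -5 8 W
3 160/117 160/261 -80/117 1120/1131 -6 8 S
4 80/101 80/53 -40/101 6160/5353 -6 7 E
5 160/317 32/37 -80/317 8032/11729 -5 7 N
6 20/29 8/17 -10/29 286/493 -5 8 W
7 160/117 160/261 -80/117 1120/1131 -6 8 S
final -6 7 E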